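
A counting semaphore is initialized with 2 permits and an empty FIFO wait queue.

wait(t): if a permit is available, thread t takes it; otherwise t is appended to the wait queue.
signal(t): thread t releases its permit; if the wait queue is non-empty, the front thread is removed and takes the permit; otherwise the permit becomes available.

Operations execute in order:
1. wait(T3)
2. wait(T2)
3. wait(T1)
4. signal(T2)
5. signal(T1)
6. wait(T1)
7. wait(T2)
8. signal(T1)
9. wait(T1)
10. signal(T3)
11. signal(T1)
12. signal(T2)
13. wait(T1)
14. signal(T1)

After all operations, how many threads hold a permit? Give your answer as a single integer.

Step 1: wait(T3) -> count=1 queue=[] holders={T3}
Step 2: wait(T2) -> count=0 queue=[] holders={T2,T3}
Step 3: wait(T1) -> count=0 queue=[T1] holders={T2,T3}
Step 4: signal(T2) -> count=0 queue=[] holders={T1,T3}
Step 5: signal(T1) -> count=1 queue=[] holders={T3}
Step 6: wait(T1) -> count=0 queue=[] holders={T1,T3}
Step 7: wait(T2) -> count=0 queue=[T2] holders={T1,T3}
Step 8: signal(T1) -> count=0 queue=[] holders={T2,T3}
Step 9: wait(T1) -> count=0 queue=[T1] holders={T2,T3}
Step 10: signal(T3) -> count=0 queue=[] holders={T1,T2}
Step 11: signal(T1) -> count=1 queue=[] holders={T2}
Step 12: signal(T2) -> count=2 queue=[] holders={none}
Step 13: wait(T1) -> count=1 queue=[] holders={T1}
Step 14: signal(T1) -> count=2 queue=[] holders={none}
Final holders: {none} -> 0 thread(s)

Answer: 0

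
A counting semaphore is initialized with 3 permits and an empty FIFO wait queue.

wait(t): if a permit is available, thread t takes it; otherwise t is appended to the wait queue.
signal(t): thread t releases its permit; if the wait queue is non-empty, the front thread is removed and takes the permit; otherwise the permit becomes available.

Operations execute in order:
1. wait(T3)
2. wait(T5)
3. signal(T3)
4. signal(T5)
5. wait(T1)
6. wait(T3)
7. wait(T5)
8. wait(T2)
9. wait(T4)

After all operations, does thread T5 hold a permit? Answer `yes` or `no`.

Step 1: wait(T3) -> count=2 queue=[] holders={T3}
Step 2: wait(T5) -> count=1 queue=[] holders={T3,T5}
Step 3: signal(T3) -> count=2 queue=[] holders={T5}
Step 4: signal(T5) -> count=3 queue=[] holders={none}
Step 5: wait(T1) -> count=2 queue=[] holders={T1}
Step 6: wait(T3) -> count=1 queue=[] holders={T1,T3}
Step 7: wait(T5) -> count=0 queue=[] holders={T1,T3,T5}
Step 8: wait(T2) -> count=0 queue=[T2] holders={T1,T3,T5}
Step 9: wait(T4) -> count=0 queue=[T2,T4] holders={T1,T3,T5}
Final holders: {T1,T3,T5} -> T5 in holders

Answer: yes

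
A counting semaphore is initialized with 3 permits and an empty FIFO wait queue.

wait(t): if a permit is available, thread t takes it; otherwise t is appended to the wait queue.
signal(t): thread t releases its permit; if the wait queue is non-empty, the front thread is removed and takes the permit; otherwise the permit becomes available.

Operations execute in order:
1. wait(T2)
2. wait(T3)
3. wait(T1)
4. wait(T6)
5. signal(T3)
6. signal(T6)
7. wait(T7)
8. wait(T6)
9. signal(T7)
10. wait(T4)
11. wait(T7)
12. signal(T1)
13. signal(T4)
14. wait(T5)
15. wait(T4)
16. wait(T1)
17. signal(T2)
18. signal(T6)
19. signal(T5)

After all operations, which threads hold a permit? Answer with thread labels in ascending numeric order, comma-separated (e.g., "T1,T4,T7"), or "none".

Step 1: wait(T2) -> count=2 queue=[] holders={T2}
Step 2: wait(T3) -> count=1 queue=[] holders={T2,T3}
Step 3: wait(T1) -> count=0 queue=[] holders={T1,T2,T3}
Step 4: wait(T6) -> count=0 queue=[T6] holders={T1,T2,T3}
Step 5: signal(T3) -> count=0 queue=[] holders={T1,T2,T6}
Step 6: signal(T6) -> count=1 queue=[] holders={T1,T2}
Step 7: wait(T7) -> count=0 queue=[] holders={T1,T2,T7}
Step 8: wait(T6) -> count=0 queue=[T6] holders={T1,T2,T7}
Step 9: signal(T7) -> count=0 queue=[] holders={T1,T2,T6}
Step 10: wait(T4) -> count=0 queue=[T4] holders={T1,T2,T6}
Step 11: wait(T7) -> count=0 queue=[T4,T7] holders={T1,T2,T6}
Step 12: signal(T1) -> count=0 queue=[T7] holders={T2,T4,T6}
Step 13: signal(T4) -> count=0 queue=[] holders={T2,T6,T7}
Step 14: wait(T5) -> count=0 queue=[T5] holders={T2,T6,T7}
Step 15: wait(T4) -> count=0 queue=[T5,T4] holders={T2,T6,T7}
Step 16: wait(T1) -> count=0 queue=[T5,T4,T1] holders={T2,T6,T7}
Step 17: signal(T2) -> count=0 queue=[T4,T1] holders={T5,T6,T7}
Step 18: signal(T6) -> count=0 queue=[T1] holders={T4,T5,T7}
Step 19: signal(T5) -> count=0 queue=[] holders={T1,T4,T7}
Final holders: T1,T4,T7

Answer: T1,T4,T7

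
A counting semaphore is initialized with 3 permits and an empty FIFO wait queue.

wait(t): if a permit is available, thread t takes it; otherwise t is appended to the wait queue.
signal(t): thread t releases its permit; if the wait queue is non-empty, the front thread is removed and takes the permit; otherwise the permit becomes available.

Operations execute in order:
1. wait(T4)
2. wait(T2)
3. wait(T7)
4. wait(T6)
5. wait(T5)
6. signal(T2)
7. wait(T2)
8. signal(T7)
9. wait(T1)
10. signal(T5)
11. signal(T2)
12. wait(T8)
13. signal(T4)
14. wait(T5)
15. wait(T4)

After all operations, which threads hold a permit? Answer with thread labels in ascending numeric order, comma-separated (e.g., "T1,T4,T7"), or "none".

Answer: T1,T6,T8

Derivation:
Step 1: wait(T4) -> count=2 queue=[] holders={T4}
Step 2: wait(T2) -> count=1 queue=[] holders={T2,T4}
Step 3: wait(T7) -> count=0 queue=[] holders={T2,T4,T7}
Step 4: wait(T6) -> count=0 queue=[T6] holders={T2,T4,T7}
Step 5: wait(T5) -> count=0 queue=[T6,T5] holders={T2,T4,T7}
Step 6: signal(T2) -> count=0 queue=[T5] holders={T4,T6,T7}
Step 7: wait(T2) -> count=0 queue=[T5,T2] holders={T4,T6,T7}
Step 8: signal(T7) -> count=0 queue=[T2] holders={T4,T5,T6}
Step 9: wait(T1) -> count=0 queue=[T2,T1] holders={T4,T5,T6}
Step 10: signal(T5) -> count=0 queue=[T1] holders={T2,T4,T6}
Step 11: signal(T2) -> count=0 queue=[] holders={T1,T4,T6}
Step 12: wait(T8) -> count=0 queue=[T8] holders={T1,T4,T6}
Step 13: signal(T4) -> count=0 queue=[] holders={T1,T6,T8}
Step 14: wait(T5) -> count=0 queue=[T5] holders={T1,T6,T8}
Step 15: wait(T4) -> count=0 queue=[T5,T4] holders={T1,T6,T8}
Final holders: T1,T6,T8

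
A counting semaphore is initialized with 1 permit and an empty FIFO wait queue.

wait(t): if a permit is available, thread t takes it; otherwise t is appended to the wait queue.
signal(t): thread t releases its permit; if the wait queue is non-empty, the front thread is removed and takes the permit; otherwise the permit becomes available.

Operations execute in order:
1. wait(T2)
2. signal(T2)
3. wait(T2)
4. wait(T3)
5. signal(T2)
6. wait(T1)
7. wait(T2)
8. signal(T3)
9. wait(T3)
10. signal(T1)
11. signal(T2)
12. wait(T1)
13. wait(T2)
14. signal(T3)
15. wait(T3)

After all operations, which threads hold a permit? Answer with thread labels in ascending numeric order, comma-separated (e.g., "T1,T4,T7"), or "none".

Answer: T1

Derivation:
Step 1: wait(T2) -> count=0 queue=[] holders={T2}
Step 2: signal(T2) -> count=1 queue=[] holders={none}
Step 3: wait(T2) -> count=0 queue=[] holders={T2}
Step 4: wait(T3) -> count=0 queue=[T3] holders={T2}
Step 5: signal(T2) -> count=0 queue=[] holders={T3}
Step 6: wait(T1) -> count=0 queue=[T1] holders={T3}
Step 7: wait(T2) -> count=0 queue=[T1,T2] holders={T3}
Step 8: signal(T3) -> count=0 queue=[T2] holders={T1}
Step 9: wait(T3) -> count=0 queue=[T2,T3] holders={T1}
Step 10: signal(T1) -> count=0 queue=[T3] holders={T2}
Step 11: signal(T2) -> count=0 queue=[] holders={T3}
Step 12: wait(T1) -> count=0 queue=[T1] holders={T3}
Step 13: wait(T2) -> count=0 queue=[T1,T2] holders={T3}
Step 14: signal(T3) -> count=0 queue=[T2] holders={T1}
Step 15: wait(T3) -> count=0 queue=[T2,T3] holders={T1}
Final holders: T1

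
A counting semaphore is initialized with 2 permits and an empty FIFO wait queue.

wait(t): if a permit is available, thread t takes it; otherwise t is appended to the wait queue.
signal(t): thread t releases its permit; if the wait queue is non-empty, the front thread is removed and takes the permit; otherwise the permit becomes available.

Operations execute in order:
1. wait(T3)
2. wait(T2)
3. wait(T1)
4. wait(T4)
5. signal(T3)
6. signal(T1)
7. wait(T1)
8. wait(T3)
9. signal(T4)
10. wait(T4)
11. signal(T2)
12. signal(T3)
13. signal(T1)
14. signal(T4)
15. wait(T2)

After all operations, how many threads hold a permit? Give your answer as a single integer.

Answer: 1

Derivation:
Step 1: wait(T3) -> count=1 queue=[] holders={T3}
Step 2: wait(T2) -> count=0 queue=[] holders={T2,T3}
Step 3: wait(T1) -> count=0 queue=[T1] holders={T2,T3}
Step 4: wait(T4) -> count=0 queue=[T1,T4] holders={T2,T3}
Step 5: signal(T3) -> count=0 queue=[T4] holders={T1,T2}
Step 6: signal(T1) -> count=0 queue=[] holders={T2,T4}
Step 7: wait(T1) -> count=0 queue=[T1] holders={T2,T4}
Step 8: wait(T3) -> count=0 queue=[T1,T3] holders={T2,T4}
Step 9: signal(T4) -> count=0 queue=[T3] holders={T1,T2}
Step 10: wait(T4) -> count=0 queue=[T3,T4] holders={T1,T2}
Step 11: signal(T2) -> count=0 queue=[T4] holders={T1,T3}
Step 12: signal(T3) -> count=0 queue=[] holders={T1,T4}
Step 13: signal(T1) -> count=1 queue=[] holders={T4}
Step 14: signal(T4) -> count=2 queue=[] holders={none}
Step 15: wait(T2) -> count=1 queue=[] holders={T2}
Final holders: {T2} -> 1 thread(s)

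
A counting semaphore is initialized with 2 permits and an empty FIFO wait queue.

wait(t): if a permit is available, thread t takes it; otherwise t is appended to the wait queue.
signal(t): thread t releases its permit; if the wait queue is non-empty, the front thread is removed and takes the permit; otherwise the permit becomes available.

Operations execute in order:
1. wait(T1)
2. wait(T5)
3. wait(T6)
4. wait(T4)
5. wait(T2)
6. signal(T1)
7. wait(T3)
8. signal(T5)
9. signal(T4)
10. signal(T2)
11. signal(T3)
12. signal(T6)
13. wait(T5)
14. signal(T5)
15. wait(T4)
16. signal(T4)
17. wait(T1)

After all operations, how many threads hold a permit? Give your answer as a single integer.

Answer: 1

Derivation:
Step 1: wait(T1) -> count=1 queue=[] holders={T1}
Step 2: wait(T5) -> count=0 queue=[] holders={T1,T5}
Step 3: wait(T6) -> count=0 queue=[T6] holders={T1,T5}
Step 4: wait(T4) -> count=0 queue=[T6,T4] holders={T1,T5}
Step 5: wait(T2) -> count=0 queue=[T6,T4,T2] holders={T1,T5}
Step 6: signal(T1) -> count=0 queue=[T4,T2] holders={T5,T6}
Step 7: wait(T3) -> count=0 queue=[T4,T2,T3] holders={T5,T6}
Step 8: signal(T5) -> count=0 queue=[T2,T3] holders={T4,T6}
Step 9: signal(T4) -> count=0 queue=[T3] holders={T2,T6}
Step 10: signal(T2) -> count=0 queue=[] holders={T3,T6}
Step 11: signal(T3) -> count=1 queue=[] holders={T6}
Step 12: signal(T6) -> count=2 queue=[] holders={none}
Step 13: wait(T5) -> count=1 queue=[] holders={T5}
Step 14: signal(T5) -> count=2 queue=[] holders={none}
Step 15: wait(T4) -> count=1 queue=[] holders={T4}
Step 16: signal(T4) -> count=2 queue=[] holders={none}
Step 17: wait(T1) -> count=1 queue=[] holders={T1}
Final holders: {T1} -> 1 thread(s)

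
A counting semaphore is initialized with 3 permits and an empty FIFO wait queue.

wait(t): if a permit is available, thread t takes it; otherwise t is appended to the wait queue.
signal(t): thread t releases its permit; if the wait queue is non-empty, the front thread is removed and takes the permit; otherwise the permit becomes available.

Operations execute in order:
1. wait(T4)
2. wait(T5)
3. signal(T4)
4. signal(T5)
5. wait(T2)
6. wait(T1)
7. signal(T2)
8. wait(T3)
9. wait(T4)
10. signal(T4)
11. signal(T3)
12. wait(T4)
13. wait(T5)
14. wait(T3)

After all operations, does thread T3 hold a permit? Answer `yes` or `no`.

Answer: no

Derivation:
Step 1: wait(T4) -> count=2 queue=[] holders={T4}
Step 2: wait(T5) -> count=1 queue=[] holders={T4,T5}
Step 3: signal(T4) -> count=2 queue=[] holders={T5}
Step 4: signal(T5) -> count=3 queue=[] holders={none}
Step 5: wait(T2) -> count=2 queue=[] holders={T2}
Step 6: wait(T1) -> count=1 queue=[] holders={T1,T2}
Step 7: signal(T2) -> count=2 queue=[] holders={T1}
Step 8: wait(T3) -> count=1 queue=[] holders={T1,T3}
Step 9: wait(T4) -> count=0 queue=[] holders={T1,T3,T4}
Step 10: signal(T4) -> count=1 queue=[] holders={T1,T3}
Step 11: signal(T3) -> count=2 queue=[] holders={T1}
Step 12: wait(T4) -> count=1 queue=[] holders={T1,T4}
Step 13: wait(T5) -> count=0 queue=[] holders={T1,T4,T5}
Step 14: wait(T3) -> count=0 queue=[T3] holders={T1,T4,T5}
Final holders: {T1,T4,T5} -> T3 not in holders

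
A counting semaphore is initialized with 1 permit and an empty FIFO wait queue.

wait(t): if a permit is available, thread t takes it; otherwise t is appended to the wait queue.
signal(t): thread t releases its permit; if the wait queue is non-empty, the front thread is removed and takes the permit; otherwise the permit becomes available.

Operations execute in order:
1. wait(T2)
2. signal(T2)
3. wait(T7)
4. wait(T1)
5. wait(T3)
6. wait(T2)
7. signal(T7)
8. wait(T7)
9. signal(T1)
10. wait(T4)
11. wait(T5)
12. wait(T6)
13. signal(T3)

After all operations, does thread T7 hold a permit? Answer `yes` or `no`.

Step 1: wait(T2) -> count=0 queue=[] holders={T2}
Step 2: signal(T2) -> count=1 queue=[] holders={none}
Step 3: wait(T7) -> count=0 queue=[] holders={T7}
Step 4: wait(T1) -> count=0 queue=[T1] holders={T7}
Step 5: wait(T3) -> count=0 queue=[T1,T3] holders={T7}
Step 6: wait(T2) -> count=0 queue=[T1,T3,T2] holders={T7}
Step 7: signal(T7) -> count=0 queue=[T3,T2] holders={T1}
Step 8: wait(T7) -> count=0 queue=[T3,T2,T7] holders={T1}
Step 9: signal(T1) -> count=0 queue=[T2,T7] holders={T3}
Step 10: wait(T4) -> count=0 queue=[T2,T7,T4] holders={T3}
Step 11: wait(T5) -> count=0 queue=[T2,T7,T4,T5] holders={T3}
Step 12: wait(T6) -> count=0 queue=[T2,T7,T4,T5,T6] holders={T3}
Step 13: signal(T3) -> count=0 queue=[T7,T4,T5,T6] holders={T2}
Final holders: {T2} -> T7 not in holders

Answer: no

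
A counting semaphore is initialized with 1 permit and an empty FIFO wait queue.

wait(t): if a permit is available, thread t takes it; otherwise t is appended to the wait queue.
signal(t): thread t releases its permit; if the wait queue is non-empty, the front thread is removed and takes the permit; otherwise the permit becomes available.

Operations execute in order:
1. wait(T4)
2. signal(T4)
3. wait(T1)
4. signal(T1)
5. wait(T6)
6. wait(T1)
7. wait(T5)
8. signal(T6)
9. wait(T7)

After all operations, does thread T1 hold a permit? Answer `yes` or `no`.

Answer: yes

Derivation:
Step 1: wait(T4) -> count=0 queue=[] holders={T4}
Step 2: signal(T4) -> count=1 queue=[] holders={none}
Step 3: wait(T1) -> count=0 queue=[] holders={T1}
Step 4: signal(T1) -> count=1 queue=[] holders={none}
Step 5: wait(T6) -> count=0 queue=[] holders={T6}
Step 6: wait(T1) -> count=0 queue=[T1] holders={T6}
Step 7: wait(T5) -> count=0 queue=[T1,T5] holders={T6}
Step 8: signal(T6) -> count=0 queue=[T5] holders={T1}
Step 9: wait(T7) -> count=0 queue=[T5,T7] holders={T1}
Final holders: {T1} -> T1 in holders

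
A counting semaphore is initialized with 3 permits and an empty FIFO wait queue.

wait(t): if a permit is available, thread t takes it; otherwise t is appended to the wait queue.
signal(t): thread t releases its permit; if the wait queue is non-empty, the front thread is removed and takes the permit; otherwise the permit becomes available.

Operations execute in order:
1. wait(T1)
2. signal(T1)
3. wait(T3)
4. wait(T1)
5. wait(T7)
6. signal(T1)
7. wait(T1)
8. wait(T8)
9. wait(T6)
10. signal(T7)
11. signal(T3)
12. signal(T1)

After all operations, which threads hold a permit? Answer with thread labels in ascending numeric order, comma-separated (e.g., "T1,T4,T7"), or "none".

Step 1: wait(T1) -> count=2 queue=[] holders={T1}
Step 2: signal(T1) -> count=3 queue=[] holders={none}
Step 3: wait(T3) -> count=2 queue=[] holders={T3}
Step 4: wait(T1) -> count=1 queue=[] holders={T1,T3}
Step 5: wait(T7) -> count=0 queue=[] holders={T1,T3,T7}
Step 6: signal(T1) -> count=1 queue=[] holders={T3,T7}
Step 7: wait(T1) -> count=0 queue=[] holders={T1,T3,T7}
Step 8: wait(T8) -> count=0 queue=[T8] holders={T1,T3,T7}
Step 9: wait(T6) -> count=0 queue=[T8,T6] holders={T1,T3,T7}
Step 10: signal(T7) -> count=0 queue=[T6] holders={T1,T3,T8}
Step 11: signal(T3) -> count=0 queue=[] holders={T1,T6,T8}
Step 12: signal(T1) -> count=1 queue=[] holders={T6,T8}
Final holders: T6,T8

Answer: T6,T8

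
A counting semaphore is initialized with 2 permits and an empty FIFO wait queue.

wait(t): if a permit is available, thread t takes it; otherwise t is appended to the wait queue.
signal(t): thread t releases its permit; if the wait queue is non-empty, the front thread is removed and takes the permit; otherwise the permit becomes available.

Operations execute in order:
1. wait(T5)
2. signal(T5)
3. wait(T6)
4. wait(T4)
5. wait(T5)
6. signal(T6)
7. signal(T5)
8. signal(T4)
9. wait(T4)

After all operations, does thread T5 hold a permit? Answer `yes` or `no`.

Answer: no

Derivation:
Step 1: wait(T5) -> count=1 queue=[] holders={T5}
Step 2: signal(T5) -> count=2 queue=[] holders={none}
Step 3: wait(T6) -> count=1 queue=[] holders={T6}
Step 4: wait(T4) -> count=0 queue=[] holders={T4,T6}
Step 5: wait(T5) -> count=0 queue=[T5] holders={T4,T6}
Step 6: signal(T6) -> count=0 queue=[] holders={T4,T5}
Step 7: signal(T5) -> count=1 queue=[] holders={T4}
Step 8: signal(T4) -> count=2 queue=[] holders={none}
Step 9: wait(T4) -> count=1 queue=[] holders={T4}
Final holders: {T4} -> T5 not in holders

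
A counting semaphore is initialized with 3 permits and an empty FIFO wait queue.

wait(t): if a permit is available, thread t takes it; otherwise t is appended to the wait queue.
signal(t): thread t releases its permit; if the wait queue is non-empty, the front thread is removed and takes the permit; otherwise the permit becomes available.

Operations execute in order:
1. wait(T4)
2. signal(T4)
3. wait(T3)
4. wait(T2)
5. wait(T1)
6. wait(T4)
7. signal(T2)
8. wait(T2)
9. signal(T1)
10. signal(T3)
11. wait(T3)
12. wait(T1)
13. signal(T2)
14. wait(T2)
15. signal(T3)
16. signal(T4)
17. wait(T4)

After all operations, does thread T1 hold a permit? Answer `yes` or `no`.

Answer: yes

Derivation:
Step 1: wait(T4) -> count=2 queue=[] holders={T4}
Step 2: signal(T4) -> count=3 queue=[] holders={none}
Step 3: wait(T3) -> count=2 queue=[] holders={T3}
Step 4: wait(T2) -> count=1 queue=[] holders={T2,T3}
Step 5: wait(T1) -> count=0 queue=[] holders={T1,T2,T3}
Step 6: wait(T4) -> count=0 queue=[T4] holders={T1,T2,T3}
Step 7: signal(T2) -> count=0 queue=[] holders={T1,T3,T4}
Step 8: wait(T2) -> count=0 queue=[T2] holders={T1,T3,T4}
Step 9: signal(T1) -> count=0 queue=[] holders={T2,T3,T4}
Step 10: signal(T3) -> count=1 queue=[] holders={T2,T4}
Step 11: wait(T3) -> count=0 queue=[] holders={T2,T3,T4}
Step 12: wait(T1) -> count=0 queue=[T1] holders={T2,T3,T4}
Step 13: signal(T2) -> count=0 queue=[] holders={T1,T3,T4}
Step 14: wait(T2) -> count=0 queue=[T2] holders={T1,T3,T4}
Step 15: signal(T3) -> count=0 queue=[] holders={T1,T2,T4}
Step 16: signal(T4) -> count=1 queue=[] holders={T1,T2}
Step 17: wait(T4) -> count=0 queue=[] holders={T1,T2,T4}
Final holders: {T1,T2,T4} -> T1 in holders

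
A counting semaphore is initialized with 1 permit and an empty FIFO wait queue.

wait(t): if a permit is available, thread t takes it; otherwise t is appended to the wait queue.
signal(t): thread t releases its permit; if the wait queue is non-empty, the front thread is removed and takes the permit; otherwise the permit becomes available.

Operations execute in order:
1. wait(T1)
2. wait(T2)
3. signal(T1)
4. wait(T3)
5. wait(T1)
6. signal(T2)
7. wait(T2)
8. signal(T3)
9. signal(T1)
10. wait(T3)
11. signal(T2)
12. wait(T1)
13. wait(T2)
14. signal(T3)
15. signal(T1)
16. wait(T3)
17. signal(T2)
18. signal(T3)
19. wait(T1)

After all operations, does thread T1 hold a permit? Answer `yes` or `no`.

Step 1: wait(T1) -> count=0 queue=[] holders={T1}
Step 2: wait(T2) -> count=0 queue=[T2] holders={T1}
Step 3: signal(T1) -> count=0 queue=[] holders={T2}
Step 4: wait(T3) -> count=0 queue=[T3] holders={T2}
Step 5: wait(T1) -> count=0 queue=[T3,T1] holders={T2}
Step 6: signal(T2) -> count=0 queue=[T1] holders={T3}
Step 7: wait(T2) -> count=0 queue=[T1,T2] holders={T3}
Step 8: signal(T3) -> count=0 queue=[T2] holders={T1}
Step 9: signal(T1) -> count=0 queue=[] holders={T2}
Step 10: wait(T3) -> count=0 queue=[T3] holders={T2}
Step 11: signal(T2) -> count=0 queue=[] holders={T3}
Step 12: wait(T1) -> count=0 queue=[T1] holders={T3}
Step 13: wait(T2) -> count=0 queue=[T1,T2] holders={T3}
Step 14: signal(T3) -> count=0 queue=[T2] holders={T1}
Step 15: signal(T1) -> count=0 queue=[] holders={T2}
Step 16: wait(T3) -> count=0 queue=[T3] holders={T2}
Step 17: signal(T2) -> count=0 queue=[] holders={T3}
Step 18: signal(T3) -> count=1 queue=[] holders={none}
Step 19: wait(T1) -> count=0 queue=[] holders={T1}
Final holders: {T1} -> T1 in holders

Answer: yes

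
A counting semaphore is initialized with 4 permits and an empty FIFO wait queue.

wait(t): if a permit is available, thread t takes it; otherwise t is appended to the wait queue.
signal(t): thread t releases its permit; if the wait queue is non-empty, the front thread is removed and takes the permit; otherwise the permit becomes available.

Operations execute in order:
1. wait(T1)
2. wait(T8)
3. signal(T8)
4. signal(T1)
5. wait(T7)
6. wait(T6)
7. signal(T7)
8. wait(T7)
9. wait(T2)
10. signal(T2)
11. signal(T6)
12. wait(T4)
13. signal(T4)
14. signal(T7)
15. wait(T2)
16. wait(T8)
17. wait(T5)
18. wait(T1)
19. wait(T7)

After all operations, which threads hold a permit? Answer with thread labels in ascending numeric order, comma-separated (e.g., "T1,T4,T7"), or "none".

Answer: T1,T2,T5,T8

Derivation:
Step 1: wait(T1) -> count=3 queue=[] holders={T1}
Step 2: wait(T8) -> count=2 queue=[] holders={T1,T8}
Step 3: signal(T8) -> count=3 queue=[] holders={T1}
Step 4: signal(T1) -> count=4 queue=[] holders={none}
Step 5: wait(T7) -> count=3 queue=[] holders={T7}
Step 6: wait(T6) -> count=2 queue=[] holders={T6,T7}
Step 7: signal(T7) -> count=3 queue=[] holders={T6}
Step 8: wait(T7) -> count=2 queue=[] holders={T6,T7}
Step 9: wait(T2) -> count=1 queue=[] holders={T2,T6,T7}
Step 10: signal(T2) -> count=2 queue=[] holders={T6,T7}
Step 11: signal(T6) -> count=3 queue=[] holders={T7}
Step 12: wait(T4) -> count=2 queue=[] holders={T4,T7}
Step 13: signal(T4) -> count=3 queue=[] holders={T7}
Step 14: signal(T7) -> count=4 queue=[] holders={none}
Step 15: wait(T2) -> count=3 queue=[] holders={T2}
Step 16: wait(T8) -> count=2 queue=[] holders={T2,T8}
Step 17: wait(T5) -> count=1 queue=[] holders={T2,T5,T8}
Step 18: wait(T1) -> count=0 queue=[] holders={T1,T2,T5,T8}
Step 19: wait(T7) -> count=0 queue=[T7] holders={T1,T2,T5,T8}
Final holders: T1,T2,T5,T8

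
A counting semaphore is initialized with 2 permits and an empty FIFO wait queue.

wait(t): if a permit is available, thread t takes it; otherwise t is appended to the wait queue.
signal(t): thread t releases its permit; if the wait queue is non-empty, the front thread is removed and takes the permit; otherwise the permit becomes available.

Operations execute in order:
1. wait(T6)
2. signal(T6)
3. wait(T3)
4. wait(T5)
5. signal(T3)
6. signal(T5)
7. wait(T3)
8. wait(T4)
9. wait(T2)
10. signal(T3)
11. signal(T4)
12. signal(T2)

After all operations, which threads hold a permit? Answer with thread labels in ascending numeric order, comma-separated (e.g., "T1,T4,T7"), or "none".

Answer: none

Derivation:
Step 1: wait(T6) -> count=1 queue=[] holders={T6}
Step 2: signal(T6) -> count=2 queue=[] holders={none}
Step 3: wait(T3) -> count=1 queue=[] holders={T3}
Step 4: wait(T5) -> count=0 queue=[] holders={T3,T5}
Step 5: signal(T3) -> count=1 queue=[] holders={T5}
Step 6: signal(T5) -> count=2 queue=[] holders={none}
Step 7: wait(T3) -> count=1 queue=[] holders={T3}
Step 8: wait(T4) -> count=0 queue=[] holders={T3,T4}
Step 9: wait(T2) -> count=0 queue=[T2] holders={T3,T4}
Step 10: signal(T3) -> count=0 queue=[] holders={T2,T4}
Step 11: signal(T4) -> count=1 queue=[] holders={T2}
Step 12: signal(T2) -> count=2 queue=[] holders={none}
Final holders: none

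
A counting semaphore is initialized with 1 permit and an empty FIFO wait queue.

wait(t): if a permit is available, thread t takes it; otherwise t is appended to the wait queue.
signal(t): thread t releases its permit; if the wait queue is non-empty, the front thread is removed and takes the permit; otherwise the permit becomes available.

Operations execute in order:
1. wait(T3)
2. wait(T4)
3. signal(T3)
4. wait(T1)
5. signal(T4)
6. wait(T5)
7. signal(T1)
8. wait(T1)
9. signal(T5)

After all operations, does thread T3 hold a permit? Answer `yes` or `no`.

Step 1: wait(T3) -> count=0 queue=[] holders={T3}
Step 2: wait(T4) -> count=0 queue=[T4] holders={T3}
Step 3: signal(T3) -> count=0 queue=[] holders={T4}
Step 4: wait(T1) -> count=0 queue=[T1] holders={T4}
Step 5: signal(T4) -> count=0 queue=[] holders={T1}
Step 6: wait(T5) -> count=0 queue=[T5] holders={T1}
Step 7: signal(T1) -> count=0 queue=[] holders={T5}
Step 8: wait(T1) -> count=0 queue=[T1] holders={T5}
Step 9: signal(T5) -> count=0 queue=[] holders={T1}
Final holders: {T1} -> T3 not in holders

Answer: no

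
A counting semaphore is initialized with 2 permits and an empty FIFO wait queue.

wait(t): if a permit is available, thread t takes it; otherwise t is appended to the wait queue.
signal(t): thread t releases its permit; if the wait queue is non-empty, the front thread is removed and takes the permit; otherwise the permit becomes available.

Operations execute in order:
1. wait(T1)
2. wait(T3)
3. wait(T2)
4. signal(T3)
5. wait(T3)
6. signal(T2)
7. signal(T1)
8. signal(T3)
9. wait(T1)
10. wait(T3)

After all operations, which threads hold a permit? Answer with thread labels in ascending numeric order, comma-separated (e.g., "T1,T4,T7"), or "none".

Step 1: wait(T1) -> count=1 queue=[] holders={T1}
Step 2: wait(T3) -> count=0 queue=[] holders={T1,T3}
Step 3: wait(T2) -> count=0 queue=[T2] holders={T1,T3}
Step 4: signal(T3) -> count=0 queue=[] holders={T1,T2}
Step 5: wait(T3) -> count=0 queue=[T3] holders={T1,T2}
Step 6: signal(T2) -> count=0 queue=[] holders={T1,T3}
Step 7: signal(T1) -> count=1 queue=[] holders={T3}
Step 8: signal(T3) -> count=2 queue=[] holders={none}
Step 9: wait(T1) -> count=1 queue=[] holders={T1}
Step 10: wait(T3) -> count=0 queue=[] holders={T1,T3}
Final holders: T1,T3

Answer: T1,T3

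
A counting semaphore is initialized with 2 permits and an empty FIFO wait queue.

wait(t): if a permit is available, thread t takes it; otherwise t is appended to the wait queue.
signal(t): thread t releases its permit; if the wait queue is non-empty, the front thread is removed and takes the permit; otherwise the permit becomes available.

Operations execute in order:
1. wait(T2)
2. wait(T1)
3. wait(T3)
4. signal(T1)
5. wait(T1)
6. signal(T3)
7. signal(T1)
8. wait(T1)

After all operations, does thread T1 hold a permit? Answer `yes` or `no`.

Answer: yes

Derivation:
Step 1: wait(T2) -> count=1 queue=[] holders={T2}
Step 2: wait(T1) -> count=0 queue=[] holders={T1,T2}
Step 3: wait(T3) -> count=0 queue=[T3] holders={T1,T2}
Step 4: signal(T1) -> count=0 queue=[] holders={T2,T3}
Step 5: wait(T1) -> count=0 queue=[T1] holders={T2,T3}
Step 6: signal(T3) -> count=0 queue=[] holders={T1,T2}
Step 7: signal(T1) -> count=1 queue=[] holders={T2}
Step 8: wait(T1) -> count=0 queue=[] holders={T1,T2}
Final holders: {T1,T2} -> T1 in holders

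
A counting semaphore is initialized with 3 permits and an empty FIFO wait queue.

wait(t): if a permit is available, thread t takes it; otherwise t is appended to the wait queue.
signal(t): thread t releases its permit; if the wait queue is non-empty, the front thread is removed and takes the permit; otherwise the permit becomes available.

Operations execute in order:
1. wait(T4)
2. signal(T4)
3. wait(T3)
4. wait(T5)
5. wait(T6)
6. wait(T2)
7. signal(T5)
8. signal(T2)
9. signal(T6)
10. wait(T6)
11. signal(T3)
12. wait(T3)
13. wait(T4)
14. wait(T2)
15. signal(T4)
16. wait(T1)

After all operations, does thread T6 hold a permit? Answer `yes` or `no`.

Step 1: wait(T4) -> count=2 queue=[] holders={T4}
Step 2: signal(T4) -> count=3 queue=[] holders={none}
Step 3: wait(T3) -> count=2 queue=[] holders={T3}
Step 4: wait(T5) -> count=1 queue=[] holders={T3,T5}
Step 5: wait(T6) -> count=0 queue=[] holders={T3,T5,T6}
Step 6: wait(T2) -> count=0 queue=[T2] holders={T3,T5,T6}
Step 7: signal(T5) -> count=0 queue=[] holders={T2,T3,T6}
Step 8: signal(T2) -> count=1 queue=[] holders={T3,T6}
Step 9: signal(T6) -> count=2 queue=[] holders={T3}
Step 10: wait(T6) -> count=1 queue=[] holders={T3,T6}
Step 11: signal(T3) -> count=2 queue=[] holders={T6}
Step 12: wait(T3) -> count=1 queue=[] holders={T3,T6}
Step 13: wait(T4) -> count=0 queue=[] holders={T3,T4,T6}
Step 14: wait(T2) -> count=0 queue=[T2] holders={T3,T4,T6}
Step 15: signal(T4) -> count=0 queue=[] holders={T2,T3,T6}
Step 16: wait(T1) -> count=0 queue=[T1] holders={T2,T3,T6}
Final holders: {T2,T3,T6} -> T6 in holders

Answer: yes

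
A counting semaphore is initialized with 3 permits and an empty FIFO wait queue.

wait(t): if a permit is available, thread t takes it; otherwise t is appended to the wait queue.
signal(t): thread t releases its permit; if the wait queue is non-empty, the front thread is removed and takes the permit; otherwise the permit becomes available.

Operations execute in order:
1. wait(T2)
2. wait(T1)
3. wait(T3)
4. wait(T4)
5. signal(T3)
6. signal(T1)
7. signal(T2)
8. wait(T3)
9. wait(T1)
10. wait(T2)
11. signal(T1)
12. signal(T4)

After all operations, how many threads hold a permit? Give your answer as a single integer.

Answer: 2

Derivation:
Step 1: wait(T2) -> count=2 queue=[] holders={T2}
Step 2: wait(T1) -> count=1 queue=[] holders={T1,T2}
Step 3: wait(T3) -> count=0 queue=[] holders={T1,T2,T3}
Step 4: wait(T4) -> count=0 queue=[T4] holders={T1,T2,T3}
Step 5: signal(T3) -> count=0 queue=[] holders={T1,T2,T4}
Step 6: signal(T1) -> count=1 queue=[] holders={T2,T4}
Step 7: signal(T2) -> count=2 queue=[] holders={T4}
Step 8: wait(T3) -> count=1 queue=[] holders={T3,T4}
Step 9: wait(T1) -> count=0 queue=[] holders={T1,T3,T4}
Step 10: wait(T2) -> count=0 queue=[T2] holders={T1,T3,T4}
Step 11: signal(T1) -> count=0 queue=[] holders={T2,T3,T4}
Step 12: signal(T4) -> count=1 queue=[] holders={T2,T3}
Final holders: {T2,T3} -> 2 thread(s)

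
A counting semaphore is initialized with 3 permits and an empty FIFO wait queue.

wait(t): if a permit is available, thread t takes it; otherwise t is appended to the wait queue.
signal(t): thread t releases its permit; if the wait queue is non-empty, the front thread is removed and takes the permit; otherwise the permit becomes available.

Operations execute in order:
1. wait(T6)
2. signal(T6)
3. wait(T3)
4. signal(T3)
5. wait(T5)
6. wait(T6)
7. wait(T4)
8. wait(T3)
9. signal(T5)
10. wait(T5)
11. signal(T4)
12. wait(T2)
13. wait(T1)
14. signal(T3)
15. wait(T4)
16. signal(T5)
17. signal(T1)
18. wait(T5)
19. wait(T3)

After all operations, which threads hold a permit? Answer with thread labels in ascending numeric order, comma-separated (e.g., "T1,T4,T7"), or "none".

Answer: T2,T4,T6

Derivation:
Step 1: wait(T6) -> count=2 queue=[] holders={T6}
Step 2: signal(T6) -> count=3 queue=[] holders={none}
Step 3: wait(T3) -> count=2 queue=[] holders={T3}
Step 4: signal(T3) -> count=3 queue=[] holders={none}
Step 5: wait(T5) -> count=2 queue=[] holders={T5}
Step 6: wait(T6) -> count=1 queue=[] holders={T5,T6}
Step 7: wait(T4) -> count=0 queue=[] holders={T4,T5,T6}
Step 8: wait(T3) -> count=0 queue=[T3] holders={T4,T5,T6}
Step 9: signal(T5) -> count=0 queue=[] holders={T3,T4,T6}
Step 10: wait(T5) -> count=0 queue=[T5] holders={T3,T4,T6}
Step 11: signal(T4) -> count=0 queue=[] holders={T3,T5,T6}
Step 12: wait(T2) -> count=0 queue=[T2] holders={T3,T5,T6}
Step 13: wait(T1) -> count=0 queue=[T2,T1] holders={T3,T5,T6}
Step 14: signal(T3) -> count=0 queue=[T1] holders={T2,T5,T6}
Step 15: wait(T4) -> count=0 queue=[T1,T4] holders={T2,T5,T6}
Step 16: signal(T5) -> count=0 queue=[T4] holders={T1,T2,T6}
Step 17: signal(T1) -> count=0 queue=[] holders={T2,T4,T6}
Step 18: wait(T5) -> count=0 queue=[T5] holders={T2,T4,T6}
Step 19: wait(T3) -> count=0 queue=[T5,T3] holders={T2,T4,T6}
Final holders: T2,T4,T6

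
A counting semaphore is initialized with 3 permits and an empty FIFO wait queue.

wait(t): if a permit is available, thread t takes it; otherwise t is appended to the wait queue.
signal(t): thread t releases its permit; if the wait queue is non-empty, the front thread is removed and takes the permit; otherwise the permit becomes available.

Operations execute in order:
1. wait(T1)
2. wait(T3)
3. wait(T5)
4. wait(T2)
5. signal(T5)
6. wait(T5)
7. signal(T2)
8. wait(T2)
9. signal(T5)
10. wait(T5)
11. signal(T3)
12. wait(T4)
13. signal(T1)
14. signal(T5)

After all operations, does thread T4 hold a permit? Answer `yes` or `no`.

Answer: yes

Derivation:
Step 1: wait(T1) -> count=2 queue=[] holders={T1}
Step 2: wait(T3) -> count=1 queue=[] holders={T1,T3}
Step 3: wait(T5) -> count=0 queue=[] holders={T1,T3,T5}
Step 4: wait(T2) -> count=0 queue=[T2] holders={T1,T3,T5}
Step 5: signal(T5) -> count=0 queue=[] holders={T1,T2,T3}
Step 6: wait(T5) -> count=0 queue=[T5] holders={T1,T2,T3}
Step 7: signal(T2) -> count=0 queue=[] holders={T1,T3,T5}
Step 8: wait(T2) -> count=0 queue=[T2] holders={T1,T3,T5}
Step 9: signal(T5) -> count=0 queue=[] holders={T1,T2,T3}
Step 10: wait(T5) -> count=0 queue=[T5] holders={T1,T2,T3}
Step 11: signal(T3) -> count=0 queue=[] holders={T1,T2,T5}
Step 12: wait(T4) -> count=0 queue=[T4] holders={T1,T2,T5}
Step 13: signal(T1) -> count=0 queue=[] holders={T2,T4,T5}
Step 14: signal(T5) -> count=1 queue=[] holders={T2,T4}
Final holders: {T2,T4} -> T4 in holders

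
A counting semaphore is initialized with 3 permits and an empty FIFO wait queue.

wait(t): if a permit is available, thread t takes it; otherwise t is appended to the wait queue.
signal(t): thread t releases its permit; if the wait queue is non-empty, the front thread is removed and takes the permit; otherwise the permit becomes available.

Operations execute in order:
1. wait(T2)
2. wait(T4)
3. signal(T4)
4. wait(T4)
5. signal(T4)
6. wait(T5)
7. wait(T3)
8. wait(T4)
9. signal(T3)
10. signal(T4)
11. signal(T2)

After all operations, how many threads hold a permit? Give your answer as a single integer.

Step 1: wait(T2) -> count=2 queue=[] holders={T2}
Step 2: wait(T4) -> count=1 queue=[] holders={T2,T4}
Step 3: signal(T4) -> count=2 queue=[] holders={T2}
Step 4: wait(T4) -> count=1 queue=[] holders={T2,T4}
Step 5: signal(T4) -> count=2 queue=[] holders={T2}
Step 6: wait(T5) -> count=1 queue=[] holders={T2,T5}
Step 7: wait(T3) -> count=0 queue=[] holders={T2,T3,T5}
Step 8: wait(T4) -> count=0 queue=[T4] holders={T2,T3,T5}
Step 9: signal(T3) -> count=0 queue=[] holders={T2,T4,T5}
Step 10: signal(T4) -> count=1 queue=[] holders={T2,T5}
Step 11: signal(T2) -> count=2 queue=[] holders={T5}
Final holders: {T5} -> 1 thread(s)

Answer: 1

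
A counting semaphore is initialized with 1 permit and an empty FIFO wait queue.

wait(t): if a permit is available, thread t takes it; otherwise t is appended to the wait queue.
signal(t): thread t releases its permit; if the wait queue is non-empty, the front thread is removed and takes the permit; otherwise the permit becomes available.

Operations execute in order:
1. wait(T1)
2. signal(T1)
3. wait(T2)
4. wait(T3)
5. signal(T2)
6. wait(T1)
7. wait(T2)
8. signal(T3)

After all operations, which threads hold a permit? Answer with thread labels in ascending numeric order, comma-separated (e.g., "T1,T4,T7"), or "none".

Step 1: wait(T1) -> count=0 queue=[] holders={T1}
Step 2: signal(T1) -> count=1 queue=[] holders={none}
Step 3: wait(T2) -> count=0 queue=[] holders={T2}
Step 4: wait(T3) -> count=0 queue=[T3] holders={T2}
Step 5: signal(T2) -> count=0 queue=[] holders={T3}
Step 6: wait(T1) -> count=0 queue=[T1] holders={T3}
Step 7: wait(T2) -> count=0 queue=[T1,T2] holders={T3}
Step 8: signal(T3) -> count=0 queue=[T2] holders={T1}
Final holders: T1

Answer: T1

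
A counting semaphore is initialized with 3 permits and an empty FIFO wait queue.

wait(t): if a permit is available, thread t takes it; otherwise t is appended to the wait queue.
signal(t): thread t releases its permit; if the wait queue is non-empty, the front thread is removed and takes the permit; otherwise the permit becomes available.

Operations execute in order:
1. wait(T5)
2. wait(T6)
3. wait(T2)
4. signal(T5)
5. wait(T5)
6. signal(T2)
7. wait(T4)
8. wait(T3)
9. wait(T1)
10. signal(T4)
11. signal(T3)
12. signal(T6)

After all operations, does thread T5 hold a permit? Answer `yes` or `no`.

Answer: yes

Derivation:
Step 1: wait(T5) -> count=2 queue=[] holders={T5}
Step 2: wait(T6) -> count=1 queue=[] holders={T5,T6}
Step 3: wait(T2) -> count=0 queue=[] holders={T2,T5,T6}
Step 4: signal(T5) -> count=1 queue=[] holders={T2,T6}
Step 5: wait(T5) -> count=0 queue=[] holders={T2,T5,T6}
Step 6: signal(T2) -> count=1 queue=[] holders={T5,T6}
Step 7: wait(T4) -> count=0 queue=[] holders={T4,T5,T6}
Step 8: wait(T3) -> count=0 queue=[T3] holders={T4,T5,T6}
Step 9: wait(T1) -> count=0 queue=[T3,T1] holders={T4,T5,T6}
Step 10: signal(T4) -> count=0 queue=[T1] holders={T3,T5,T6}
Step 11: signal(T3) -> count=0 queue=[] holders={T1,T5,T6}
Step 12: signal(T6) -> count=1 queue=[] holders={T1,T5}
Final holders: {T1,T5} -> T5 in holders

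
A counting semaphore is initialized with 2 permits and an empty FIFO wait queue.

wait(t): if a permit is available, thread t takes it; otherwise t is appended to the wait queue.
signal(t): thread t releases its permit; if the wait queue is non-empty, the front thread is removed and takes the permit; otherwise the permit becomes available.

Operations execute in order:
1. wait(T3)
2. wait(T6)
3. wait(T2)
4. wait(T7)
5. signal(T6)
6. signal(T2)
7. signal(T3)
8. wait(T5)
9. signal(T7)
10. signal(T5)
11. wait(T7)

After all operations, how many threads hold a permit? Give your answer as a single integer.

Step 1: wait(T3) -> count=1 queue=[] holders={T3}
Step 2: wait(T6) -> count=0 queue=[] holders={T3,T6}
Step 3: wait(T2) -> count=0 queue=[T2] holders={T3,T6}
Step 4: wait(T7) -> count=0 queue=[T2,T7] holders={T3,T6}
Step 5: signal(T6) -> count=0 queue=[T7] holders={T2,T3}
Step 6: signal(T2) -> count=0 queue=[] holders={T3,T7}
Step 7: signal(T3) -> count=1 queue=[] holders={T7}
Step 8: wait(T5) -> count=0 queue=[] holders={T5,T7}
Step 9: signal(T7) -> count=1 queue=[] holders={T5}
Step 10: signal(T5) -> count=2 queue=[] holders={none}
Step 11: wait(T7) -> count=1 queue=[] holders={T7}
Final holders: {T7} -> 1 thread(s)

Answer: 1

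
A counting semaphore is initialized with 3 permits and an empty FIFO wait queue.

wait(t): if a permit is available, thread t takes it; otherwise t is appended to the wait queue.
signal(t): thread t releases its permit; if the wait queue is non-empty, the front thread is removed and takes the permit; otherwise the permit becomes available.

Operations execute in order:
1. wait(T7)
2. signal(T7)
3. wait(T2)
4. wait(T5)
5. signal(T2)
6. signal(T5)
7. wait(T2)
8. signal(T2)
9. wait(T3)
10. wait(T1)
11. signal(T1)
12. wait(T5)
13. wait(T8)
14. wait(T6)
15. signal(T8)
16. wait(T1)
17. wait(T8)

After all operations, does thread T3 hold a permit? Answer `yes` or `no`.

Answer: yes

Derivation:
Step 1: wait(T7) -> count=2 queue=[] holders={T7}
Step 2: signal(T7) -> count=3 queue=[] holders={none}
Step 3: wait(T2) -> count=2 queue=[] holders={T2}
Step 4: wait(T5) -> count=1 queue=[] holders={T2,T5}
Step 5: signal(T2) -> count=2 queue=[] holders={T5}
Step 6: signal(T5) -> count=3 queue=[] holders={none}
Step 7: wait(T2) -> count=2 queue=[] holders={T2}
Step 8: signal(T2) -> count=3 queue=[] holders={none}
Step 9: wait(T3) -> count=2 queue=[] holders={T3}
Step 10: wait(T1) -> count=1 queue=[] holders={T1,T3}
Step 11: signal(T1) -> count=2 queue=[] holders={T3}
Step 12: wait(T5) -> count=1 queue=[] holders={T3,T5}
Step 13: wait(T8) -> count=0 queue=[] holders={T3,T5,T8}
Step 14: wait(T6) -> count=0 queue=[T6] holders={T3,T5,T8}
Step 15: signal(T8) -> count=0 queue=[] holders={T3,T5,T6}
Step 16: wait(T1) -> count=0 queue=[T1] holders={T3,T5,T6}
Step 17: wait(T8) -> count=0 queue=[T1,T8] holders={T3,T5,T6}
Final holders: {T3,T5,T6} -> T3 in holders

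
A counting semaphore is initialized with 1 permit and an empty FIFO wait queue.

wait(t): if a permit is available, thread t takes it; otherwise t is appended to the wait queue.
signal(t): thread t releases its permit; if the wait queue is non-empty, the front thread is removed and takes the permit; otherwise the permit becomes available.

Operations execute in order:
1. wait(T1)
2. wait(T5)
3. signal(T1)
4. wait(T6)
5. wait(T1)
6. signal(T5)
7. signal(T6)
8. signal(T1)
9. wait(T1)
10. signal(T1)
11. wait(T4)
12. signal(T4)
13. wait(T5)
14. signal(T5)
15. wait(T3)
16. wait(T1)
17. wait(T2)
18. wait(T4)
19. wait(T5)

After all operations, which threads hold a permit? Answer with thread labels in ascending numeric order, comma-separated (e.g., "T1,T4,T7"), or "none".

Step 1: wait(T1) -> count=0 queue=[] holders={T1}
Step 2: wait(T5) -> count=0 queue=[T5] holders={T1}
Step 3: signal(T1) -> count=0 queue=[] holders={T5}
Step 4: wait(T6) -> count=0 queue=[T6] holders={T5}
Step 5: wait(T1) -> count=0 queue=[T6,T1] holders={T5}
Step 6: signal(T5) -> count=0 queue=[T1] holders={T6}
Step 7: signal(T6) -> count=0 queue=[] holders={T1}
Step 8: signal(T1) -> count=1 queue=[] holders={none}
Step 9: wait(T1) -> count=0 queue=[] holders={T1}
Step 10: signal(T1) -> count=1 queue=[] holders={none}
Step 11: wait(T4) -> count=0 queue=[] holders={T4}
Step 12: signal(T4) -> count=1 queue=[] holders={none}
Step 13: wait(T5) -> count=0 queue=[] holders={T5}
Step 14: signal(T5) -> count=1 queue=[] holders={none}
Step 15: wait(T3) -> count=0 queue=[] holders={T3}
Step 16: wait(T1) -> count=0 queue=[T1] holders={T3}
Step 17: wait(T2) -> count=0 queue=[T1,T2] holders={T3}
Step 18: wait(T4) -> count=0 queue=[T1,T2,T4] holders={T3}
Step 19: wait(T5) -> count=0 queue=[T1,T2,T4,T5] holders={T3}
Final holders: T3

Answer: T3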